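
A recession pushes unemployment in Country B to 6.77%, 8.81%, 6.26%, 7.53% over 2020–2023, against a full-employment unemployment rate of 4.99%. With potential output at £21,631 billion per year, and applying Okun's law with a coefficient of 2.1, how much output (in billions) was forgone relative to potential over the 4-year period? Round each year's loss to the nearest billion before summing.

£4,275 billion

Year 2020: gap = -2.1 × (6.77 - 4.99) = -3.738%, loss ≈ 21631 × 3.738/100 ≈ 809.
Year 2021: gap = -2.1 × (8.81 - 4.99) = -8.022%, loss ≈ 21631 × 8.022/100 ≈ 1735.
Year 2022: gap = -2.1 × (6.26 - 4.99) = -2.667%, loss ≈ 21631 × 2.667/100 ≈ 577.
Year 2023: gap = -2.1 × (7.53 - 4.99) = -5.334%, loss ≈ 21631 × 5.334/100 ≈ 1154.
Total lost output = 809 + 1735 + 577 + 1154 = 4275 billion.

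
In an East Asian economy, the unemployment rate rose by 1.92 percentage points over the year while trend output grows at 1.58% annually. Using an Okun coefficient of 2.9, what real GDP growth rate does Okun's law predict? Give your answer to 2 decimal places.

-3.99%

Growth-rate Okun's law: g_Y = g_Y* - β × Δu.
g_Y = 1.58 - 2.9 × (1.92) = 1.58 - 5.568 = -3.988%, i.e. -3.99% to 2 d.p.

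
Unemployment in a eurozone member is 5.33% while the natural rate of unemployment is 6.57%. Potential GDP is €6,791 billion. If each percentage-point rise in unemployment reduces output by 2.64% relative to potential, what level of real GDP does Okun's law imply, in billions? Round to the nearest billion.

Unemployment gap = 5.33 - 6.57 = -1.24 points, so the output gap is -2.64 × (-1.24) = 3.2736%.
Actual GDP = 6791 × (1 + 3.2736/100) = 6791 × 1.032736 ≈ 7013 billion.

€7,013 billion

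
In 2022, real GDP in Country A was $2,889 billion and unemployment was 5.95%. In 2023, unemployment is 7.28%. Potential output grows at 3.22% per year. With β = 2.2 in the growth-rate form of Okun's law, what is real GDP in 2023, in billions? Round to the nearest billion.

$2,897 billion

Δu = 7.28 - 5.95 = 1.33 points.
Okun's law (growth form): g_Y = g_Y* - β × Δu = 3.22 - 2.2 × (1.33) = 3.22 - 2.926 = 0.294%.
Real GDP in the next year = 2889 × (1 + 0.294/100) = 2889 × 1.00294 ≈ 2897 billion.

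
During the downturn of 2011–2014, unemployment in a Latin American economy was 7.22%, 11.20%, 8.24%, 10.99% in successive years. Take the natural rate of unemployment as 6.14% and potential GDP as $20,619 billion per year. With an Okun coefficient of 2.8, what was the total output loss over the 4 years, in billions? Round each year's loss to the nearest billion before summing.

$7,557 billion

Year 2011: gap = -2.8 × (7.22 - 6.14) = -3.024%, loss ≈ 20619 × 3.024/100 ≈ 624.
Year 2012: gap = -2.8 × (11.2 - 6.14) = -14.168%, loss ≈ 20619 × 14.168/100 ≈ 2921.
Year 2013: gap = -2.8 × (8.24 - 6.14) = -5.88%, loss ≈ 20619 × 5.88/100 ≈ 1212.
Year 2014: gap = -2.8 × (10.99 - 6.14) = -13.58%, loss ≈ 20619 × 13.58/100 ≈ 2800.
Total lost output = 624 + 2921 + 1212 + 2800 = 7557 billion.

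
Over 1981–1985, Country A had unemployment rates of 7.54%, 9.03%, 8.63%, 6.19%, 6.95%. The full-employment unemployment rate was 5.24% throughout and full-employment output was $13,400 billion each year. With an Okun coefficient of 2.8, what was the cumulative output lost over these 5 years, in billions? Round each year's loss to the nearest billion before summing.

Year 1981: gap = -2.8 × (7.54 - 5.24) = -6.44%, loss ≈ 13400 × 6.44/100 ≈ 863.
Year 1982: gap = -2.8 × (9.03 - 5.24) = -10.612%, loss ≈ 13400 × 10.612/100 ≈ 1422.
Year 1983: gap = -2.8 × (8.63 - 5.24) = -9.492%, loss ≈ 13400 × 9.492/100 ≈ 1272.
Year 1984: gap = -2.8 × (6.19 - 5.24) = -2.66%, loss ≈ 13400 × 2.66/100 ≈ 356.
Year 1985: gap = -2.8 × (6.95 - 5.24) = -4.788%, loss ≈ 13400 × 4.788/100 ≈ 642.
Total lost output = 863 + 1422 + 1272 + 356 + 642 = 4555 billion.

$4,555 billion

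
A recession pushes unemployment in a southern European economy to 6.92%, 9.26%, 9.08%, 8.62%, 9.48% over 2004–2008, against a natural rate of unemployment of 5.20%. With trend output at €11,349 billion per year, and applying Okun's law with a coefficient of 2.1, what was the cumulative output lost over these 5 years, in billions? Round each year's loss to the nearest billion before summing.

Year 2004: gap = -2.1 × (6.92 - 5.2) = -3.612%, loss ≈ 11349 × 3.612/100 ≈ 410.
Year 2005: gap = -2.1 × (9.26 - 5.2) = -8.526%, loss ≈ 11349 × 8.526/100 ≈ 968.
Year 2006: gap = -2.1 × (9.08 - 5.2) = -8.148%, loss ≈ 11349 × 8.148/100 ≈ 925.
Year 2007: gap = -2.1 × (8.62 - 5.2) = -7.182%, loss ≈ 11349 × 7.182/100 ≈ 815.
Year 2008: gap = -2.1 × (9.48 - 5.2) = -8.988%, loss ≈ 11349 × 8.988/100 ≈ 1020.
Total lost output = 410 + 968 + 925 + 815 + 1020 = 4138 billion.

€4,138 billion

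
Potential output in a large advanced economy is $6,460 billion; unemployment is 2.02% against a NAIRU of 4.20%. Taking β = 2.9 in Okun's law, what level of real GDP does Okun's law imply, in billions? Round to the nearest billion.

Unemployment gap = 2.02 - 4.2 = -2.18 points, so the output gap is -2.9 × (-2.18) = 6.322%.
Actual GDP = 6460 × (1 + 6.322/100) = 6460 × 1.06322 ≈ 6868 billion.

$6,868 billion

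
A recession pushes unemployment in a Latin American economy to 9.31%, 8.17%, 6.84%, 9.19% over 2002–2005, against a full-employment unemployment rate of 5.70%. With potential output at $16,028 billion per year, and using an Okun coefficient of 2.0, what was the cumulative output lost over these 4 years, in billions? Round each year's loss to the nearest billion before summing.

Year 2002: gap = -2.0 × (9.31 - 5.7) = -7.22%, loss ≈ 16028 × 7.22/100 ≈ 1157.
Year 2003: gap = -2.0 × (8.17 - 5.7) = -4.94%, loss ≈ 16028 × 4.94/100 ≈ 792.
Year 2004: gap = -2.0 × (6.84 - 5.7) = -2.28%, loss ≈ 16028 × 2.28/100 ≈ 365.
Year 2005: gap = -2.0 × (9.19 - 5.7) = -6.98%, loss ≈ 16028 × 6.98/100 ≈ 1119.
Total lost output = 1157 + 792 + 365 + 1119 = 3433 billion.

$3,433 billion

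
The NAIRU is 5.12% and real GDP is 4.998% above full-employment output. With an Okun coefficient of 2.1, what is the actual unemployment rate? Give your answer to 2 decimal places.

From Okun's law, u - u* = -(output gap)/β = -(4.998)/2.1 = -2.38 points.
So u = 5.12 - 2.38 = 2.74%.

2.74%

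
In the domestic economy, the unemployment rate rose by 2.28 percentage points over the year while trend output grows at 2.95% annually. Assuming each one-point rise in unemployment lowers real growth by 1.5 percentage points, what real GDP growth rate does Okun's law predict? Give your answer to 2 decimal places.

Growth-rate Okun's law: g_Y = g_Y* - β × Δu.
g_Y = 2.95 - 1.5 × (2.28) = 2.95 - 3.42 = -0.47%, i.e. -0.47% to 2 d.p.

-0.47%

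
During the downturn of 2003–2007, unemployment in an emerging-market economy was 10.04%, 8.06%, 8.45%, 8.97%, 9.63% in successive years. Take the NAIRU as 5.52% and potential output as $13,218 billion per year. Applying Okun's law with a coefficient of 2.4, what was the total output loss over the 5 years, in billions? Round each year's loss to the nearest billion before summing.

Year 2003: gap = -2.4 × (10.04 - 5.52) = -10.848%, loss ≈ 13218 × 10.848/100 ≈ 1434.
Year 2004: gap = -2.4 × (8.06 - 5.52) = -6.096%, loss ≈ 13218 × 6.096/100 ≈ 806.
Year 2005: gap = -2.4 × (8.45 - 5.52) = -7.032%, loss ≈ 13218 × 7.032/100 ≈ 929.
Year 2006: gap = -2.4 × (8.97 - 5.52) = -8.28%, loss ≈ 13218 × 8.28/100 ≈ 1094.
Year 2007: gap = -2.4 × (9.63 - 5.52) = -9.864%, loss ≈ 13218 × 9.864/100 ≈ 1304.
Total lost output = 1434 + 806 + 929 + 1094 + 1304 = 5567 billion.

$5,567 billion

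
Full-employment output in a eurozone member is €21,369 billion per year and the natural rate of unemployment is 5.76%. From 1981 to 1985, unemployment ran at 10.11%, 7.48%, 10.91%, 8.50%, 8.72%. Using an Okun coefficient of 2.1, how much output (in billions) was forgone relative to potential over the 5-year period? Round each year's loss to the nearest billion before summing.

€7,593 billion

Year 1981: gap = -2.1 × (10.11 - 5.76) = -9.135%, loss ≈ 21369 × 9.135/100 ≈ 1952.
Year 1982: gap = -2.1 × (7.48 - 5.76) = -3.612%, loss ≈ 21369 × 3.612/100 ≈ 772.
Year 1983: gap = -2.1 × (10.91 - 5.76) = -10.815%, loss ≈ 21369 × 10.815/100 ≈ 2311.
Year 1984: gap = -2.1 × (8.5 - 5.76) = -5.754%, loss ≈ 21369 × 5.754/100 ≈ 1230.
Year 1985: gap = -2.1 × (8.72 - 5.76) = -6.216%, loss ≈ 21369 × 6.216/100 ≈ 1328.
Total lost output = 1952 + 772 + 2311 + 1230 + 1328 = 7593 billion.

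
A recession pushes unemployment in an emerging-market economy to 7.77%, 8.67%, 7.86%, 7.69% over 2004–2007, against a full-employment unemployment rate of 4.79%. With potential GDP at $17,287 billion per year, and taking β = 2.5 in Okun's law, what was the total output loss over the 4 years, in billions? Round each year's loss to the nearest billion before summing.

Year 2004: gap = -2.5 × (7.77 - 4.79) = -7.45%, loss ≈ 17287 × 7.45/100 ≈ 1288.
Year 2005: gap = -2.5 × (8.67 - 4.79) = -9.7%, loss ≈ 17287 × 9.7/100 ≈ 1677.
Year 2006: gap = -2.5 × (7.86 - 4.79) = -7.675%, loss ≈ 17287 × 7.675/100 ≈ 1327.
Year 2007: gap = -2.5 × (7.69 - 4.79) = -7.25%, loss ≈ 17287 × 7.25/100 ≈ 1253.
Total lost output = 1288 + 1677 + 1327 + 1253 = 5545 billion.

$5,545 billion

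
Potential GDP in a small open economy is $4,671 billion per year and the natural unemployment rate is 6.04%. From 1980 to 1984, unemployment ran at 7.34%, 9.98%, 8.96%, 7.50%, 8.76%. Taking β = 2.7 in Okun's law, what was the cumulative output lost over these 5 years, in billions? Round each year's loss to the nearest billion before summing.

$1,556 billion

Year 1980: gap = -2.7 × (7.34 - 6.04) = -3.51%, loss ≈ 4671 × 3.51/100 ≈ 164.
Year 1981: gap = -2.7 × (9.98 - 6.04) = -10.638%, loss ≈ 4671 × 10.638/100 ≈ 497.
Year 1982: gap = -2.7 × (8.96 - 6.04) = -7.884%, loss ≈ 4671 × 7.884/100 ≈ 368.
Year 1983: gap = -2.7 × (7.5 - 6.04) = -3.942%, loss ≈ 4671 × 3.942/100 ≈ 184.
Year 1984: gap = -2.7 × (8.76 - 6.04) = -7.344%, loss ≈ 4671 × 7.344/100 ≈ 343.
Total lost output = 164 + 497 + 368 + 184 + 343 = 1556 billion.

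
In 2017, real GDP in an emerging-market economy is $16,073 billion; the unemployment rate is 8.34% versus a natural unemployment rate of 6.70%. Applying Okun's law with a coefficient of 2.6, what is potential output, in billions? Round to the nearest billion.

$16,789 billion

Unemployment gap = 8.34 - 6.7 = 1.64 points, so output gap = -2.6 × 1.64 = -4.264%.
Since Y = Y* × (1 + gap/100), Y* = 16073/0.95736 ≈ 16789 billion.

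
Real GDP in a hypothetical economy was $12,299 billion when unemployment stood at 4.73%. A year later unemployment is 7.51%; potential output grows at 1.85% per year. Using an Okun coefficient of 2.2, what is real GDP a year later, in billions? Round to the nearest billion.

$11,774 billion

Δu = 7.51 - 4.73 = 2.78 points.
Okun's law (growth form): g_Y = g_Y* - β × Δu = 1.85 - 2.2 × (2.78) = 1.85 - 6.116 = -4.266%.
Real GDP in the next year = 12299 × (1 - 4.266/100) = 12299 × 0.95734 ≈ 11774 billion.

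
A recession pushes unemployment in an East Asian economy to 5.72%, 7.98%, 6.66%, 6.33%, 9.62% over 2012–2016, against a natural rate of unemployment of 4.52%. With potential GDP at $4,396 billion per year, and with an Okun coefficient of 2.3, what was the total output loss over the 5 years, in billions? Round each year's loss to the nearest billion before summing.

$1,386 billion

Year 2012: gap = -2.3 × (5.72 - 4.52) = -2.76%, loss ≈ 4396 × 2.76/100 ≈ 121.
Year 2013: gap = -2.3 × (7.98 - 4.52) = -7.958%, loss ≈ 4396 × 7.958/100 ≈ 350.
Year 2014: gap = -2.3 × (6.66 - 4.52) = -4.922%, loss ≈ 4396 × 4.922/100 ≈ 216.
Year 2015: gap = -2.3 × (6.33 - 4.52) = -4.163%, loss ≈ 4396 × 4.163/100 ≈ 183.
Year 2016: gap = -2.3 × (9.62 - 4.52) = -11.73%, loss ≈ 4396 × 11.73/100 ≈ 516.
Total lost output = 121 + 350 + 216 + 183 + 516 = 1386 billion.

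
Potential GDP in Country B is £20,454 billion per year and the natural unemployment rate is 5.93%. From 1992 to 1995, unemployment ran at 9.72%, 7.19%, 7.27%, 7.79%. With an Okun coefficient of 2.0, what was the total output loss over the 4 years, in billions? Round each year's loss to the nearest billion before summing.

Year 1992: gap = -2.0 × (9.72 - 5.93) = -7.58%, loss ≈ 20454 × 7.58/100 ≈ 1550.
Year 1993: gap = -2.0 × (7.19 - 5.93) = -2.52%, loss ≈ 20454 × 2.52/100 ≈ 515.
Year 1994: gap = -2.0 × (7.27 - 5.93) = -2.68%, loss ≈ 20454 × 2.68/100 ≈ 548.
Year 1995: gap = -2.0 × (7.79 - 5.93) = -3.72%, loss ≈ 20454 × 3.72/100 ≈ 761.
Total lost output = 1550 + 515 + 548 + 761 = 3374 billion.

£3,374 billion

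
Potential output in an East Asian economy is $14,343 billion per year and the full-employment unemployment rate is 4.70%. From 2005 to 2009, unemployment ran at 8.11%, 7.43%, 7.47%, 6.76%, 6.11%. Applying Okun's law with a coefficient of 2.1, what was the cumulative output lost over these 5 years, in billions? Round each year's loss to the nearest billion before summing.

Year 2005: gap = -2.1 × (8.11 - 4.7) = -7.161%, loss ≈ 14343 × 7.161/100 ≈ 1027.
Year 2006: gap = -2.1 × (7.43 - 4.7) = -5.733%, loss ≈ 14343 × 5.733/100 ≈ 822.
Year 2007: gap = -2.1 × (7.47 - 4.7) = -5.817%, loss ≈ 14343 × 5.817/100 ≈ 834.
Year 2008: gap = -2.1 × (6.76 - 4.7) = -4.326%, loss ≈ 14343 × 4.326/100 ≈ 620.
Year 2009: gap = -2.1 × (6.11 - 4.7) = -2.961%, loss ≈ 14343 × 2.961/100 ≈ 425.
Total lost output = 1027 + 822 + 834 + 620 + 425 = 3728 billion.

$3,728 billion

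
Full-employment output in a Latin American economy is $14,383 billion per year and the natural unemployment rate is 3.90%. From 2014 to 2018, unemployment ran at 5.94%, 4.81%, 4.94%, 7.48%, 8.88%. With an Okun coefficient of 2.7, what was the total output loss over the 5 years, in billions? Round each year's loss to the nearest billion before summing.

$4,873 billion

Year 2014: gap = -2.7 × (5.94 - 3.9) = -5.508%, loss ≈ 14383 × 5.508/100 ≈ 792.
Year 2015: gap = -2.7 × (4.81 - 3.9) = -2.457%, loss ≈ 14383 × 2.457/100 ≈ 353.
Year 2016: gap = -2.7 × (4.94 - 3.9) = -2.808%, loss ≈ 14383 × 2.808/100 ≈ 404.
Year 2017: gap = -2.7 × (7.48 - 3.9) = -9.666%, loss ≈ 14383 × 9.666/100 ≈ 1390.
Year 2018: gap = -2.7 × (8.88 - 3.9) = -13.446%, loss ≈ 14383 × 13.446/100 ≈ 1934.
Total lost output = 792 + 353 + 404 + 1390 + 1934 = 4873 billion.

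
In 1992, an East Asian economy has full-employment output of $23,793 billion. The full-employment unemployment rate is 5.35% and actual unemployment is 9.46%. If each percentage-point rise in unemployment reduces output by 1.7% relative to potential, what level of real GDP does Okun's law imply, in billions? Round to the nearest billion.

Unemployment gap = 9.46 - 5.35 = 4.11 points, so the output gap is -1.7 × 4.11 = -6.987%.
Actual GDP = 23793 × (1 - 6.987/100) = 23793 × 0.93013 ≈ 22131 billion.

$22,131 billion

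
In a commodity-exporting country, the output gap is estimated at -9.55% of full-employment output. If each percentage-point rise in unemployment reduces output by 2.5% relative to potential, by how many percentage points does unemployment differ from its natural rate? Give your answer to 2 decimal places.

Okun's law: output gap = -β × (u - u*), so u - u* = -(output gap)/β.
u - u* = -(-9.55)/2.5 = 3.82 percentage points.

3.82 percentage points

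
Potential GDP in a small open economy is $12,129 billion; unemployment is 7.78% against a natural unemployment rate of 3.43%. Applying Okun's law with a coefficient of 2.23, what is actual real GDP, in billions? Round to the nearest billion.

$10,952 billion

Unemployment gap = 7.78 - 3.43 = 4.35 points, so the output gap is -2.23 × 4.35 = -9.7005%.
Actual GDP = 12129 × (1 - 9.7005/100) = 12129 × 0.902995 ≈ 10952 billion.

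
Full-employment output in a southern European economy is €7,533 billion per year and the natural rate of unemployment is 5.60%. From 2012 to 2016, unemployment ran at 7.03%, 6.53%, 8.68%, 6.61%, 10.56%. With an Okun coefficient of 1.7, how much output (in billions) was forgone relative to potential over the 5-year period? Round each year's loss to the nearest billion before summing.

Year 2012: gap = -1.7 × (7.03 - 5.6) = -2.431%, loss ≈ 7533 × 2.431/100 ≈ 183.
Year 2013: gap = -1.7 × (6.53 - 5.6) = -1.581%, loss ≈ 7533 × 1.581/100 ≈ 119.
Year 2014: gap = -1.7 × (8.68 - 5.6) = -5.236%, loss ≈ 7533 × 5.236/100 ≈ 394.
Year 2015: gap = -1.7 × (6.61 - 5.6) = -1.717%, loss ≈ 7533 × 1.717/100 ≈ 129.
Year 2016: gap = -1.7 × (10.56 - 5.6) = -8.432%, loss ≈ 7533 × 8.432/100 ≈ 635.
Total lost output = 183 + 119 + 394 + 129 + 635 = 1460 billion.

€1,460 billion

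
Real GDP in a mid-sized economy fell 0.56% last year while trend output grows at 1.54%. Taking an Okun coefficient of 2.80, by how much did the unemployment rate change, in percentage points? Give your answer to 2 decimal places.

0.75 percentage points

Growth-rate Okun's law: g_Y = g_Y* - β × Δu, so Δu = (g_Y* - g_Y)/β.
Δu = (1.54 + 0.56)/2.80 = 2.1/2.80 = 0.75 percentage points.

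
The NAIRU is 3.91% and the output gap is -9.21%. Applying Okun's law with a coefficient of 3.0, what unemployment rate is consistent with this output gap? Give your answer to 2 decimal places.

6.98%

From Okun's law, u - u* = -(output gap)/β = -(-9.21)/3.0 = 3.07 points.
So u = 3.91 + 3.07 = 6.98%.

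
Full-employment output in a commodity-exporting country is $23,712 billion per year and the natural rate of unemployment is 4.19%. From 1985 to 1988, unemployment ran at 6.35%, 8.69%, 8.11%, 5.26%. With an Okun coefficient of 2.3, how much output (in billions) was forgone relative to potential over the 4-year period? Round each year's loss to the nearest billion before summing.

Year 1985: gap = -2.3 × (6.35 - 4.19) = -4.968%, loss ≈ 23712 × 4.968/100 ≈ 1178.
Year 1986: gap = -2.3 × (8.69 - 4.19) = -10.35%, loss ≈ 23712 × 10.35/100 ≈ 2454.
Year 1987: gap = -2.3 × (8.11 - 4.19) = -9.016%, loss ≈ 23712 × 9.016/100 ≈ 2138.
Year 1988: gap = -2.3 × (5.26 - 4.19) = -2.461%, loss ≈ 23712 × 2.461/100 ≈ 584.
Total lost output = 1178 + 2454 + 2138 + 584 = 6354 billion.

$6,354 billion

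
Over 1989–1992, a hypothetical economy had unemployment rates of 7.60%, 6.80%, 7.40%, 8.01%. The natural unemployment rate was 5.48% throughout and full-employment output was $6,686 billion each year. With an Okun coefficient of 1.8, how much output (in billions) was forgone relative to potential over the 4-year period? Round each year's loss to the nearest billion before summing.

Year 1989: gap = -1.8 × (7.6 - 5.48) = -3.816%, loss ≈ 6686 × 3.816/100 ≈ 255.
Year 1990: gap = -1.8 × (6.8 - 5.48) = -2.376%, loss ≈ 6686 × 2.376/100 ≈ 159.
Year 1991: gap = -1.8 × (7.4 - 5.48) = -3.456%, loss ≈ 6686 × 3.456/100 ≈ 231.
Year 1992: gap = -1.8 × (8.01 - 5.48) = -4.554%, loss ≈ 6686 × 4.554/100 ≈ 304.
Total lost output = 255 + 159 + 231 + 304 = 949 billion.

$949 billion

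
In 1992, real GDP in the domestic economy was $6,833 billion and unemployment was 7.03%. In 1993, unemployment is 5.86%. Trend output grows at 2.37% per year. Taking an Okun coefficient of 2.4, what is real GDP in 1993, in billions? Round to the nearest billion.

$7,187 billion

Δu = 5.86 - 7.03 = -1.17 points.
Okun's law (growth form): g_Y = g_Y* - β × Δu = 2.37 - 2.4 × (-1.17) = 2.37 + 2.808 = 5.178%.
Real GDP in the next year = 6833 × (1 + 5.178/100) = 6833 × 1.05178 ≈ 7187 billion.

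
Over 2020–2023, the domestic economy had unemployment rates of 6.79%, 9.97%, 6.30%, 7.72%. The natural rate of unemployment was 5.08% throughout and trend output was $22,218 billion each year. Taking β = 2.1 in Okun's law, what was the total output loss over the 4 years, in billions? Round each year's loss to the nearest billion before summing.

Year 2020: gap = -2.1 × (6.79 - 5.08) = -3.591%, loss ≈ 22218 × 3.591/100 ≈ 798.
Year 2021: gap = -2.1 × (9.97 - 5.08) = -10.269%, loss ≈ 22218 × 10.269/100 ≈ 2282.
Year 2022: gap = -2.1 × (6.3 - 5.08) = -2.562%, loss ≈ 22218 × 2.562/100 ≈ 569.
Year 2023: gap = -2.1 × (7.72 - 5.08) = -5.544%, loss ≈ 22218 × 5.544/100 ≈ 1232.
Total lost output = 798 + 2282 + 569 + 1232 = 4881 billion.

$4,881 billion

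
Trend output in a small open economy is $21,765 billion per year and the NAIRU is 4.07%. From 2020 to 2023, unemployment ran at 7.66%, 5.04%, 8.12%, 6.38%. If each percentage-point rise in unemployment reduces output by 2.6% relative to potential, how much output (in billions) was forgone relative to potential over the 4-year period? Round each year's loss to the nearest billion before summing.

$6,180 billion

Year 2020: gap = -2.6 × (7.66 - 4.07) = -9.334%, loss ≈ 21765 × 9.334/100 ≈ 2032.
Year 2021: gap = -2.6 × (5.04 - 4.07) = -2.522%, loss ≈ 21765 × 2.522/100 ≈ 549.
Year 2022: gap = -2.6 × (8.12 - 4.07) = -10.53%, loss ≈ 21765 × 10.53/100 ≈ 2292.
Year 2023: gap = -2.6 × (6.38 - 4.07) = -6.006%, loss ≈ 21765 × 6.006/100 ≈ 1307.
Total lost output = 2032 + 549 + 2292 + 1307 = 6180 billion.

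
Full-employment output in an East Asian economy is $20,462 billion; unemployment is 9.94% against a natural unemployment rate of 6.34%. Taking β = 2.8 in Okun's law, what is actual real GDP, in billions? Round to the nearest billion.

$18,399 billion

Unemployment gap = 9.94 - 6.34 = 3.6 points, so the output gap is -2.8 × 3.6 = -10.08%.
Actual GDP = 20462 × (1 - 10.08/100) = 20462 × 0.8992 ≈ 18399 billion.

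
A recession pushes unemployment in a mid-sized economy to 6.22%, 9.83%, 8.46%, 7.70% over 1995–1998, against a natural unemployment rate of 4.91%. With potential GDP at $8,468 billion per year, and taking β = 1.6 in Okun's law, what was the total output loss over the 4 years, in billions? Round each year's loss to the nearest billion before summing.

$1,703 billion

Year 1995: gap = -1.6 × (6.22 - 4.91) = -2.096%, loss ≈ 8468 × 2.096/100 ≈ 177.
Year 1996: gap = -1.6 × (9.83 - 4.91) = -7.872%, loss ≈ 8468 × 7.872/100 ≈ 667.
Year 1997: gap = -1.6 × (8.46 - 4.91) = -5.68%, loss ≈ 8468 × 5.68/100 ≈ 481.
Year 1998: gap = -1.6 × (7.7 - 4.91) = -4.464%, loss ≈ 8468 × 4.464/100 ≈ 378.
Total lost output = 177 + 667 + 481 + 378 = 1703 billion.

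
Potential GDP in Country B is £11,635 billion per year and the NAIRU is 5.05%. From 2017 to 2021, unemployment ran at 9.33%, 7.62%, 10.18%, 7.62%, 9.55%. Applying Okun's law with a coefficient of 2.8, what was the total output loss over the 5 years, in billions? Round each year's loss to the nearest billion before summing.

£6,205 billion

Year 2017: gap = -2.8 × (9.33 - 5.05) = -11.984%, loss ≈ 11635 × 11.984/100 ≈ 1394.
Year 2018: gap = -2.8 × (7.62 - 5.05) = -7.196%, loss ≈ 11635 × 7.196/100 ≈ 837.
Year 2019: gap = -2.8 × (10.18 - 5.05) = -14.364%, loss ≈ 11635 × 14.364/100 ≈ 1671.
Year 2020: gap = -2.8 × (7.62 - 5.05) = -7.196%, loss ≈ 11635 × 7.196/100 ≈ 837.
Year 2021: gap = -2.8 × (9.55 - 5.05) = -12.6%, loss ≈ 11635 × 12.6/100 ≈ 1466.
Total lost output = 1394 + 837 + 1671 + 837 + 1466 = 6205 billion.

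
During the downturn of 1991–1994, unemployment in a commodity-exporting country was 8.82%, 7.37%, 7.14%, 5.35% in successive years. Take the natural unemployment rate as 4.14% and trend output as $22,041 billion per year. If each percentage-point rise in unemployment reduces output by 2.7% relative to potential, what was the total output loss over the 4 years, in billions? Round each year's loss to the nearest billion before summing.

$7,212 billion

Year 1991: gap = -2.7 × (8.82 - 4.14) = -12.636%, loss ≈ 22041 × 12.636/100 ≈ 2785.
Year 1992: gap = -2.7 × (7.37 - 4.14) = -8.721%, loss ≈ 22041 × 8.721/100 ≈ 1922.
Year 1993: gap = -2.7 × (7.14 - 4.14) = -8.1%, loss ≈ 22041 × 8.1/100 ≈ 1785.
Year 1994: gap = -2.7 × (5.35 - 4.14) = -3.267%, loss ≈ 22041 × 3.267/100 ≈ 720.
Total lost output = 2785 + 1922 + 1785 + 720 = 7212 billion.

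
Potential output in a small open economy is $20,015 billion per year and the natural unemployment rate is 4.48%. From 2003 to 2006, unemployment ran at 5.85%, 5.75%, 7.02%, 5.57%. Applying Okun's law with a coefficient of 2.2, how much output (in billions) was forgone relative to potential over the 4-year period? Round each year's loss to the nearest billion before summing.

$2,760 billion

Year 2003: gap = -2.2 × (5.85 - 4.48) = -3.014%, loss ≈ 20015 × 3.014/100 ≈ 603.
Year 2004: gap = -2.2 × (5.75 - 4.48) = -2.794%, loss ≈ 20015 × 2.794/100 ≈ 559.
Year 2005: gap = -2.2 × (7.02 - 4.48) = -5.588%, loss ≈ 20015 × 5.588/100 ≈ 1118.
Year 2006: gap = -2.2 × (5.57 - 4.48) = -2.398%, loss ≈ 20015 × 2.398/100 ≈ 480.
Total lost output = 603 + 559 + 1118 + 480 = 2760 billion.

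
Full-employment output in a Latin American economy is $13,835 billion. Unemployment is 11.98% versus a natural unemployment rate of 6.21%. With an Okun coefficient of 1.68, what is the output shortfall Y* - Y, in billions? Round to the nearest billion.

$1,341 billion

Output gap = -1.68 × (11.98 - 6.21) = -1.68 × 5.77 = -9.6936%.
Actual GDP ≈ 13835 × 0.903064 ≈ 12494 billion, so the shortfall is 13835 - 12494 = 1341 billion.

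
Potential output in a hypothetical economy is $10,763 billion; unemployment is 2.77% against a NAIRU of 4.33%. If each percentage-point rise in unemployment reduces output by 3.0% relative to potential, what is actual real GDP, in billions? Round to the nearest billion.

$11,267 billion

Unemployment gap = 2.77 - 4.33 = -1.56 points, so the output gap is -3 × (-1.56) = 4.68%.
Actual GDP = 10763 × (1 + 4.68/100) = 10763 × 1.0468 ≈ 11267 billion.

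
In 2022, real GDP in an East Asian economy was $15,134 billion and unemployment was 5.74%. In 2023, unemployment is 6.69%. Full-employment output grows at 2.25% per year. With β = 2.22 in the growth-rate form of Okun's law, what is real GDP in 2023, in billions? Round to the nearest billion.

Δu = 6.69 - 5.74 = 0.95 points.
Okun's law (growth form): g_Y = g_Y* - β × Δu = 2.25 - 2.22 × (0.95) = 2.25 - 2.109 = 0.141%.
Real GDP in the next year = 15134 × (1 + 0.141/100) = 15134 × 1.00141 ≈ 15155 billion.

$15,155 billion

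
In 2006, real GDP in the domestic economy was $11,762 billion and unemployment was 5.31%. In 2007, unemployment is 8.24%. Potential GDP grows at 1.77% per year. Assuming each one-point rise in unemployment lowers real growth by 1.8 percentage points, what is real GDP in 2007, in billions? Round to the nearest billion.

$11,350 billion

Δu = 8.24 - 5.31 = 2.93 points.
Okun's law (growth form): g_Y = g_Y* - β × Δu = 1.77 - 1.8 × (2.93) = 1.77 - 5.274 = -3.504%.
Real GDP in the next year = 11762 × (1 - 3.504/100) = 11762 × 0.96496 ≈ 11350 billion.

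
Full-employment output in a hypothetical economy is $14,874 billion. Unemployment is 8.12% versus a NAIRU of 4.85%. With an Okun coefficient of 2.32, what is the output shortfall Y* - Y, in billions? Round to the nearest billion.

$1,128 billion

Output gap = -2.32 × (8.12 - 4.85) = -2.32 × 3.27 = -7.5864%.
Actual GDP ≈ 14874 × 0.924136 ≈ 13746 billion, so the shortfall is 14874 - 13746 = 1128 billion.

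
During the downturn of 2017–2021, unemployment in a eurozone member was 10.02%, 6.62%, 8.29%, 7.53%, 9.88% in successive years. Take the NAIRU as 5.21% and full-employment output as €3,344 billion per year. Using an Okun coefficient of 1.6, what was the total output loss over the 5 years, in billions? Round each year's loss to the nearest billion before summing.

Year 2017: gap = -1.6 × (10.02 - 5.21) = -7.696%, loss ≈ 3344 × 7.696/100 ≈ 257.
Year 2018: gap = -1.6 × (6.62 - 5.21) = -2.256%, loss ≈ 3344 × 2.256/100 ≈ 75.
Year 2019: gap = -1.6 × (8.29 - 5.21) = -4.928%, loss ≈ 3344 × 4.928/100 ≈ 165.
Year 2020: gap = -1.6 × (7.53 - 5.21) = -3.712%, loss ≈ 3344 × 3.712/100 ≈ 124.
Year 2021: gap = -1.6 × (9.88 - 5.21) = -7.472%, loss ≈ 3344 × 7.472/100 ≈ 250.
Total lost output = 257 + 75 + 165 + 124 + 250 = 871 billion.

€871 billion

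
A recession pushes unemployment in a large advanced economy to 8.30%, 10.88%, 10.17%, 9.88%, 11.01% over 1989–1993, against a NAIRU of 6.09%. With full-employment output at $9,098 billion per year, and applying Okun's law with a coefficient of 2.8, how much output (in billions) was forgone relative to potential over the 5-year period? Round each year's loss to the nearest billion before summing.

Year 1989: gap = -2.8 × (8.3 - 6.09) = -6.188%, loss ≈ 9098 × 6.188/100 ≈ 563.
Year 1990: gap = -2.8 × (10.88 - 6.09) = -13.412%, loss ≈ 9098 × 13.412/100 ≈ 1220.
Year 1991: gap = -2.8 × (10.17 - 6.09) = -11.424%, loss ≈ 9098 × 11.424/100 ≈ 1039.
Year 1992: gap = -2.8 × (9.88 - 6.09) = -10.612%, loss ≈ 9098 × 10.612/100 ≈ 965.
Year 1993: gap = -2.8 × (11.01 - 6.09) = -13.776%, loss ≈ 9098 × 13.776/100 ≈ 1253.
Total lost output = 563 + 1220 + 1039 + 965 + 1253 = 5040 billion.

$5,040 billion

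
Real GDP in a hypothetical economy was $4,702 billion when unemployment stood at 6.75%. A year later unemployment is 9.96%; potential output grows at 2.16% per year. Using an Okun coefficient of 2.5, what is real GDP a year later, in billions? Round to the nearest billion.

Δu = 9.96 - 6.75 = 3.21 points.
Okun's law (growth form): g_Y = g_Y* - β × Δu = 2.16 - 2.5 × (3.21) = 2.16 - 8.025 = -5.865%.
Real GDP in the next year = 4702 × (1 - 5.865/100) = 4702 × 0.94135 ≈ 4426 billion.

$4,426 billion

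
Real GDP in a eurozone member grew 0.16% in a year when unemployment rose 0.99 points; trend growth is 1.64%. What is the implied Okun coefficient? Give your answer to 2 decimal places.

Growth form: g_Y = g_Y* - β × Δu, so β = (g_Y* - g_Y)/Δu.
β = (1.64 - 0.16)/0.99 = 1.48/0.99 = 1.49.

β ≈ 1.49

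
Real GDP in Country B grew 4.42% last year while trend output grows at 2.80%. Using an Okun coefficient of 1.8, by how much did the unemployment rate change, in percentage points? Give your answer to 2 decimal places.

Growth-rate Okun's law: g_Y = g_Y* - β × Δu, so Δu = (g_Y* - g_Y)/β.
Δu = (2.8 - 4.42)/1.8 = -1.62/1.8 = -0.90 percentage points.

-0.90 percentage points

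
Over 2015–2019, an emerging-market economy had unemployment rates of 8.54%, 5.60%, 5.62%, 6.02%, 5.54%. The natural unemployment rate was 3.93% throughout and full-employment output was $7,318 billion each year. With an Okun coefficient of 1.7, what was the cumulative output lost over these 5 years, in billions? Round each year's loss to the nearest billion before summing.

$1,452 billion

Year 2015: gap = -1.7 × (8.54 - 3.93) = -7.837%, loss ≈ 7318 × 7.837/100 ≈ 574.
Year 2016: gap = -1.7 × (5.6 - 3.93) = -2.839%, loss ≈ 7318 × 2.839/100 ≈ 208.
Year 2017: gap = -1.7 × (5.62 - 3.93) = -2.873%, loss ≈ 7318 × 2.873/100 ≈ 210.
Year 2018: gap = -1.7 × (6.02 - 3.93) = -3.553%, loss ≈ 7318 × 3.553/100 ≈ 260.
Year 2019: gap = -1.7 × (5.54 - 3.93) = -2.737%, loss ≈ 7318 × 2.737/100 ≈ 200.
Total lost output = 574 + 208 + 210 + 260 + 200 = 1452 billion.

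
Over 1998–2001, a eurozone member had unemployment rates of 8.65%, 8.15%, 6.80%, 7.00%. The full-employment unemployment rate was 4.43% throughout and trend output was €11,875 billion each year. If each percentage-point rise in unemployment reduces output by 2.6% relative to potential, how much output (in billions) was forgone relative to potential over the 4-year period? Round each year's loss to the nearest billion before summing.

€3,977 billion

Year 1998: gap = -2.6 × (8.65 - 4.43) = -10.972%, loss ≈ 11875 × 10.972/100 ≈ 1303.
Year 1999: gap = -2.6 × (8.15 - 4.43) = -9.672%, loss ≈ 11875 × 9.672/100 ≈ 1149.
Year 2000: gap = -2.6 × (6.8 - 4.43) = -6.162%, loss ≈ 11875 × 6.162/100 ≈ 732.
Year 2001: gap = -2.6 × (7 - 4.43) = -6.682%, loss ≈ 11875 × 6.682/100 ≈ 793.
Total lost output = 1303 + 1149 + 732 + 793 = 3977 billion.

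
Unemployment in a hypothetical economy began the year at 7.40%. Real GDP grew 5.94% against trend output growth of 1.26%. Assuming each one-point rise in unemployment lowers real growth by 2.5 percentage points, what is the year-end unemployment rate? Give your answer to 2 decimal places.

Growth-rate Okun's law: g_Y = g_Y* - β × Δu, so Δu = (g_Y* - g_Y)/β.
Δu = (1.26 - 5.94)/2.5 = -4.68/2.5 = -1.87 percentage points.
Year-end unemployment = 7.4 - 1.87 = 5.53%.

5.53%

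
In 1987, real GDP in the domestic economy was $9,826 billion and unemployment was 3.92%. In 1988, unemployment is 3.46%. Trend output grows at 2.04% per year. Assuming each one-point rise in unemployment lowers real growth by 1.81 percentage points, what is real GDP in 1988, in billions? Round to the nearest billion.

$10,108 billion

Δu = 3.46 - 3.92 = -0.46 points.
Okun's law (growth form): g_Y = g_Y* - β × Δu = 2.04 - 1.81 × (-0.46) = 2.04 + 0.8326 = 2.8726%.
Real GDP in the next year = 9826 × (1 + 2.8726/100) = 9826 × 1.028726 ≈ 10108 billion.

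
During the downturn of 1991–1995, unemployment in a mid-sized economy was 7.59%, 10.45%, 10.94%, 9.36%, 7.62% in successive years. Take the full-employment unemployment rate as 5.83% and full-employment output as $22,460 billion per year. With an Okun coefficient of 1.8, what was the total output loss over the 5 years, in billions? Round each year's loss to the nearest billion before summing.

$6,797 billion

Year 1991: gap = -1.8 × (7.59 - 5.83) = -3.168%, loss ≈ 22460 × 3.168/100 ≈ 712.
Year 1992: gap = -1.8 × (10.45 - 5.83) = -8.316%, loss ≈ 22460 × 8.316/100 ≈ 1868.
Year 1993: gap = -1.8 × (10.94 - 5.83) = -9.198%, loss ≈ 22460 × 9.198/100 ≈ 2066.
Year 1994: gap = -1.8 × (9.36 - 5.83) = -6.354%, loss ≈ 22460 × 6.354/100 ≈ 1427.
Year 1995: gap = -1.8 × (7.62 - 5.83) = -3.222%, loss ≈ 22460 × 3.222/100 ≈ 724.
Total lost output = 712 + 1868 + 2066 + 1427 + 724 = 6797 billion.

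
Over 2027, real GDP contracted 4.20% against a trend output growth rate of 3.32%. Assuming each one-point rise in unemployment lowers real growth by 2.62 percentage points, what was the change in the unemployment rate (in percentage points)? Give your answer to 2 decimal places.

Growth-rate Okun's law: g_Y = g_Y* - β × Δu, so Δu = (g_Y* - g_Y)/β.
Δu = (3.32 + 4.2)/2.62 = 7.52/2.62 = 2.87 percentage points.

2.87 percentage points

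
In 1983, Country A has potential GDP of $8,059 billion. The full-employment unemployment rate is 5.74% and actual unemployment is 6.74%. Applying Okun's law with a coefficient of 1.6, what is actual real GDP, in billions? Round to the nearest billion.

$7,930 billion

Unemployment gap = 6.74 - 5.74 = 1 point, so the output gap is -1.6 × 1 = -1.6%.
Actual GDP = 8059 × (1 - 1.6/100) = 8059 × 0.984 ≈ 7930 billion.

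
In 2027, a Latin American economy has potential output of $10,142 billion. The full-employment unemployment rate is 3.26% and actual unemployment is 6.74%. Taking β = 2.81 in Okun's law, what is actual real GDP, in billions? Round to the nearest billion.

Unemployment gap = 6.74 - 3.26 = 3.48 points, so the output gap is -2.81 × 3.48 = -9.7788%.
Actual GDP = 10142 × (1 - 9.7788/100) = 10142 × 0.902212 ≈ 9150 billion.

$9,150 billion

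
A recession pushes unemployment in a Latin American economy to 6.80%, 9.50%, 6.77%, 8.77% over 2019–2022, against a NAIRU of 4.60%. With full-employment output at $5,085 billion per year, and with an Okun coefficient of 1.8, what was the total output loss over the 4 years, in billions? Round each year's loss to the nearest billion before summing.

Year 2019: gap = -1.8 × (6.8 - 4.6) = -3.96%, loss ≈ 5085 × 3.96/100 ≈ 201.
Year 2020: gap = -1.8 × (9.5 - 4.6) = -8.82%, loss ≈ 5085 × 8.82/100 ≈ 448.
Year 2021: gap = -1.8 × (6.77 - 4.6) = -3.906%, loss ≈ 5085 × 3.906/100 ≈ 199.
Year 2022: gap = -1.8 × (8.77 - 4.6) = -7.506%, loss ≈ 5085 × 7.506/100 ≈ 382.
Total lost output = 201 + 448 + 199 + 382 = 1230 billion.

$1,230 billion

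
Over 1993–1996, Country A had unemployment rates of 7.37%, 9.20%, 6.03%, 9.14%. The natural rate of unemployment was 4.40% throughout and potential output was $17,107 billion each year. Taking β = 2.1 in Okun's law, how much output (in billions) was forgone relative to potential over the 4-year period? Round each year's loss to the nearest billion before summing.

$5,080 billion

Year 1993: gap = -2.1 × (7.37 - 4.4) = -6.237%, loss ≈ 17107 × 6.237/100 ≈ 1067.
Year 1994: gap = -2.1 × (9.2 - 4.4) = -10.08%, loss ≈ 17107 × 10.08/100 ≈ 1724.
Year 1995: gap = -2.1 × (6.03 - 4.4) = -3.423%, loss ≈ 17107 × 3.423/100 ≈ 586.
Year 1996: gap = -2.1 × (9.14 - 4.4) = -9.954%, loss ≈ 17107 × 9.954/100 ≈ 1703.
Total lost output = 1067 + 1724 + 586 + 1703 = 5080 billion.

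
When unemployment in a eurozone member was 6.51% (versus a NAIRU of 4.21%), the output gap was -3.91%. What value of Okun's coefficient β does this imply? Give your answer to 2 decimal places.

Okun's law: output gap = -β × (u - u*).
-3.91 = -β × (6.51 - 4.21) = -β × 2.3, so β = 3.91/2.3 = 1.70.

β ≈ 1.70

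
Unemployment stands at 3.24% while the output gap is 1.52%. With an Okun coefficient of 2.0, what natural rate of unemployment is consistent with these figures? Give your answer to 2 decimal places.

4.00%

From Okun's law, u - u* = -(output gap)/β = -(1.52)/2.0 = -0.76 points.
So u* = 3.24 + 0.76 = 4.00%.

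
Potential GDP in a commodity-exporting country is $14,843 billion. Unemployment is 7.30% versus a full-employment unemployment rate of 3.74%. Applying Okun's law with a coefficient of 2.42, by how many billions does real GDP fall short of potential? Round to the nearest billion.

Output gap = -2.42 × (7.3 - 3.74) = -2.42 × 3.56 = -8.6152%.
Actual GDP ≈ 14843 × 0.913848 ≈ 13564 billion, so the shortfall is 14843 - 13564 = 1279 billion.

$1,279 billion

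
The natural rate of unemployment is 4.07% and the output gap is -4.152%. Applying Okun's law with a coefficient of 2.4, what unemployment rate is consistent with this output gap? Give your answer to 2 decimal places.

From Okun's law, u - u* = -(output gap)/β = -(-4.152)/2.4 = 1.73 points.
So u = 4.07 + 1.73 = 5.80%.

5.80%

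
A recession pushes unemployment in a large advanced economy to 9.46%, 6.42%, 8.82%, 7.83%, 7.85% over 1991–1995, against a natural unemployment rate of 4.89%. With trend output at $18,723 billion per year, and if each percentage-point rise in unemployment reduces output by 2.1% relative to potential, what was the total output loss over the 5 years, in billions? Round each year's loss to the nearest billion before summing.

Year 1991: gap = -2.1 × (9.46 - 4.89) = -9.597%, loss ≈ 18723 × 9.597/100 ≈ 1797.
Year 1992: gap = -2.1 × (6.42 - 4.89) = -3.213%, loss ≈ 18723 × 3.213/100 ≈ 602.
Year 1993: gap = -2.1 × (8.82 - 4.89) = -8.253%, loss ≈ 18723 × 8.253/100 ≈ 1545.
Year 1994: gap = -2.1 × (7.83 - 4.89) = -6.174%, loss ≈ 18723 × 6.174/100 ≈ 1156.
Year 1995: gap = -2.1 × (7.85 - 4.89) = -6.216%, loss ≈ 18723 × 6.216/100 ≈ 1164.
Total lost output = 1797 + 602 + 1545 + 1156 + 1164 = 6264 billion.

$6,264 billion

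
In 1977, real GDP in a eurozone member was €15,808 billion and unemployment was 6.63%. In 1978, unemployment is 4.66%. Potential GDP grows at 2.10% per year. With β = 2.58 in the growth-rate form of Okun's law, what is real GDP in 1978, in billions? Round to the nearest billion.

Δu = 4.66 - 6.63 = -1.97 points.
Okun's law (growth form): g_Y = g_Y* - β × Δu = 2.10 - 2.58 × (-1.97) = 2.1 + 5.0826 = 7.1826%.
Real GDP in the next year = 15808 × (1 + 7.1826/100) = 15808 × 1.071826 ≈ 16943 billion.

€16,943 billion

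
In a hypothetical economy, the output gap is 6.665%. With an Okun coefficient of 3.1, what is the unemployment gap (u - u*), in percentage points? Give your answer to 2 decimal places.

Okun's law: output gap = -β × (u - u*), so u - u* = -(output gap)/β.
u - u* = -(6.665)/3.1 = -2.15 percentage points.

-2.15 percentage points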